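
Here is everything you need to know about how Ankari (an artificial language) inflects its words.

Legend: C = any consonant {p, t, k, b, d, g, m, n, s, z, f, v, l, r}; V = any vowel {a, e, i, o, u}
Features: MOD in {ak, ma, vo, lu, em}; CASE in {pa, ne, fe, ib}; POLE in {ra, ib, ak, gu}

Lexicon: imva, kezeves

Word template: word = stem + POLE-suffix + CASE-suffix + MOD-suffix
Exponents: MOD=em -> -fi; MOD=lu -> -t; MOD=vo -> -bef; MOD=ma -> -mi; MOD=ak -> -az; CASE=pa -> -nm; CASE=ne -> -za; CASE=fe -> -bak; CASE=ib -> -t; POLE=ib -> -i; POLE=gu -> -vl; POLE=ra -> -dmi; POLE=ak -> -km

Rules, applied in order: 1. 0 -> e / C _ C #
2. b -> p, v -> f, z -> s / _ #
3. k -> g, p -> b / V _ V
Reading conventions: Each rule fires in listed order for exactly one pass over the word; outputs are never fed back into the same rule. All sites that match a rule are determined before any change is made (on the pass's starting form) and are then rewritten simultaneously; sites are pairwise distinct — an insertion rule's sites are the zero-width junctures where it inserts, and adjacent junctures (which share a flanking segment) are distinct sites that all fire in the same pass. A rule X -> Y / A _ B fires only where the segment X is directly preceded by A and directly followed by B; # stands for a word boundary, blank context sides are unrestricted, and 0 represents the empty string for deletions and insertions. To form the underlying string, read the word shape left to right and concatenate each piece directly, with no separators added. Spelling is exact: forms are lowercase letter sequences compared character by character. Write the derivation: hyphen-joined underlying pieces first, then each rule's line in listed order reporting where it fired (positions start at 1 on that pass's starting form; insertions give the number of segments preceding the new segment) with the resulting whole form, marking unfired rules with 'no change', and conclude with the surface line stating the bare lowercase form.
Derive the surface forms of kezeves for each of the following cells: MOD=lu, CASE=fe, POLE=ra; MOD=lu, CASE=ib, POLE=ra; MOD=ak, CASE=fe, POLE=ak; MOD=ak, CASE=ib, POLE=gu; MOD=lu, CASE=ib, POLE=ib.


cell MOD=lu, CASE=fe, POLE=ra:
underlying: kezeves-dmi-bak-t
1. 0 -> e / C _ C #: inserts after position(s) 13: kezevesdmibaket
2. b -> p, v -> f, z -> s / _ #: no change
3. k -> g, p -> b / V _ V: fires at position(s) 13: kezevesdmibaget
surface: kezevesdmibaget

cell MOD=lu, CASE=ib, POLE=ra:
underlying: kezeves-dmi-t-t
1. 0 -> e / C _ C #: inserts after position(s) 11: kezevesdmitet
2. b -> p, v -> f, z -> s / _ #: no change
3. k -> g, p -> b / V _ V: no change
surface: kezevesdmitet

cell MOD=ak, CASE=fe, POLE=ak:
underlying: kezeves-km-bak-az
1. 0 -> e / C _ C #: no change
2. b -> p, v -> f, z -> s / _ #: fires at position(s) 14: kezeveskmbakas
3. k -> g, p -> b / V _ V: fires at position(s) 12: kezeveskmbagas
surface: kezeveskmbagas

cell MOD=ak, CASE=ib, POLE=gu:
underlying: kezeves-vl-t-az
1. 0 -> e / C _ C #: no change
2. b -> p, v -> f, z -> s / _ #: fires at position(s) 12: kezevesvltas
3. k -> g, p -> b / V _ V: no change
surface: kezevesvltas

cell MOD=lu, CASE=ib, POLE=ib:
underlying: kezeves-i-t-t
1. 0 -> e / C _ C #: inserts after position(s) 9: kezevesitet
2. b -> p, v -> f, z -> s / _ #: no change
3. k -> g, p -> b / V _ V: no change
surface: kezevesitet


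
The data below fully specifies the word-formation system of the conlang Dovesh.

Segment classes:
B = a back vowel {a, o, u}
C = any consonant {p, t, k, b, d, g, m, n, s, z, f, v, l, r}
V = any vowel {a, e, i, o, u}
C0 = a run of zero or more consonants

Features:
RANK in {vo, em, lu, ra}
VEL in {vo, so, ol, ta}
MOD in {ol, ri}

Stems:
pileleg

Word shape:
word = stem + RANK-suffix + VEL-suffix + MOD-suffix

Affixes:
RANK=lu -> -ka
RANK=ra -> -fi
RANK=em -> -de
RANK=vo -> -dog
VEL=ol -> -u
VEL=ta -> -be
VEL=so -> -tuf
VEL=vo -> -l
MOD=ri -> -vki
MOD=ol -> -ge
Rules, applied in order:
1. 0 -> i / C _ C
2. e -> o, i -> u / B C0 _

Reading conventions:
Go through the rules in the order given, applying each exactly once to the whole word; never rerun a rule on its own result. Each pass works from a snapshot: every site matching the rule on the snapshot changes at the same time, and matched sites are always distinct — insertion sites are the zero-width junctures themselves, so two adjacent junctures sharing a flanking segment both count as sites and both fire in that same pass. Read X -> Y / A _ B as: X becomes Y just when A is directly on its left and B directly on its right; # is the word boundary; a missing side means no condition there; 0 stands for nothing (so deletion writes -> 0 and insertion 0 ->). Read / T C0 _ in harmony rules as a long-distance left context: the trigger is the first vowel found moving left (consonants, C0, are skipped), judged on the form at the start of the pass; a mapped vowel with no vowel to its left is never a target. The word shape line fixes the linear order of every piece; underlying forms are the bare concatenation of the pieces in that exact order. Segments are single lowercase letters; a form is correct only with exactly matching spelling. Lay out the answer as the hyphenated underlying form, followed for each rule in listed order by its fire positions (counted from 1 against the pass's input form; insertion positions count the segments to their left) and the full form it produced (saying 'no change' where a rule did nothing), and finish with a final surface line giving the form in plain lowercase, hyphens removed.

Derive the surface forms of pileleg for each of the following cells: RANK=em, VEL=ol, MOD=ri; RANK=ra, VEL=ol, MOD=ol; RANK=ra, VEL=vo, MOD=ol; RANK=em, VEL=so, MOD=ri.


cell RANK=em, VEL=ol, MOD=ri:
underlying: pileleg-de-u-vki
1. 0 -> i / C _ C: inserts after position(s) 7, 11: pilelegideuviki
2. e -> o, i -> u / B C0 _: fires at position(s) 13: pilelegideuvuki
surface: pilelegideuvuki

cell RANK=ra, VEL=ol, MOD=ol:
underlying: pileleg-fi-u-ge
1. 0 -> i / C _ C: inserts after position(s) 7: pilelegifiuge
2. e -> o, i -> u / B C0 _: fires at position(s) 13: pilelegifiugo
surface: pilelegifiugo

cell RANK=ra, VEL=vo, MOD=ol:
underlying: pileleg-fi-l-ge
1. 0 -> i / C _ C: inserts after position(s) 7, 10: pilelegifilige
2. e -> o, i -> u / B C0 _: no change
surface: pilelegifilige

cell RANK=em, VEL=so, MOD=ri:
underlying: pileleg-de-tuf-vki
1. 0 -> i / C _ C: inserts after position(s) 7, 12, 13: pilelegidetufiviki
2. e -> o, i -> u / B C0 _: fires at position(s) 14: pilelegidetufuviki
surface: pilelegidetufuviki


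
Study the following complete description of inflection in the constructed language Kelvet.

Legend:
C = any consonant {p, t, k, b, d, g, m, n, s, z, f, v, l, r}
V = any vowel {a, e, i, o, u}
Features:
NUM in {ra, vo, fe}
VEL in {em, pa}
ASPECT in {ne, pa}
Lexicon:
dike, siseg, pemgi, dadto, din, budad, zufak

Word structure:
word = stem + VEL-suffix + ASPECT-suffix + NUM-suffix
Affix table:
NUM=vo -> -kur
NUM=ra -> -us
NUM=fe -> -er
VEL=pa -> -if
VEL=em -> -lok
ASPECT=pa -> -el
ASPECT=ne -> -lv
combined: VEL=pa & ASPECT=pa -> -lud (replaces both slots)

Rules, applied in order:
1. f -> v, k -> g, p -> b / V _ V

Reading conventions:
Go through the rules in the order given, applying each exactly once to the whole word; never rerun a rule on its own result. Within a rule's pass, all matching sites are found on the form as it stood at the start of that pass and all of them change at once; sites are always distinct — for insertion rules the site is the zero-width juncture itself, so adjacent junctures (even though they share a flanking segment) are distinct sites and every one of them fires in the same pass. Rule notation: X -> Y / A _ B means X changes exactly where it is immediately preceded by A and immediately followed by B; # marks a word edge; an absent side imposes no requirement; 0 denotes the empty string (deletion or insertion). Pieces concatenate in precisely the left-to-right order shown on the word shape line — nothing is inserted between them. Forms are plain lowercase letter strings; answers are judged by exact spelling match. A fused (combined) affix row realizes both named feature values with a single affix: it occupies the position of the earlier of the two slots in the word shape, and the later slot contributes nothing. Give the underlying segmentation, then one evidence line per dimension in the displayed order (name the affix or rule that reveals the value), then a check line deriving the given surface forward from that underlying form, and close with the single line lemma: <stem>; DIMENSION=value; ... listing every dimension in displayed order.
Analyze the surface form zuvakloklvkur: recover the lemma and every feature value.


underlying: zufak-lok-lv-kur
NUM=vo - signalled by the affix -kur
VEL=em - signalled by the affix -lok
ASPECT=ne - signalled by the affix -lv
check: zufakloklvkur -> zuvakloklvkur
lemma: zufak; NUM=vo; VEL=em; ASPECT=ne


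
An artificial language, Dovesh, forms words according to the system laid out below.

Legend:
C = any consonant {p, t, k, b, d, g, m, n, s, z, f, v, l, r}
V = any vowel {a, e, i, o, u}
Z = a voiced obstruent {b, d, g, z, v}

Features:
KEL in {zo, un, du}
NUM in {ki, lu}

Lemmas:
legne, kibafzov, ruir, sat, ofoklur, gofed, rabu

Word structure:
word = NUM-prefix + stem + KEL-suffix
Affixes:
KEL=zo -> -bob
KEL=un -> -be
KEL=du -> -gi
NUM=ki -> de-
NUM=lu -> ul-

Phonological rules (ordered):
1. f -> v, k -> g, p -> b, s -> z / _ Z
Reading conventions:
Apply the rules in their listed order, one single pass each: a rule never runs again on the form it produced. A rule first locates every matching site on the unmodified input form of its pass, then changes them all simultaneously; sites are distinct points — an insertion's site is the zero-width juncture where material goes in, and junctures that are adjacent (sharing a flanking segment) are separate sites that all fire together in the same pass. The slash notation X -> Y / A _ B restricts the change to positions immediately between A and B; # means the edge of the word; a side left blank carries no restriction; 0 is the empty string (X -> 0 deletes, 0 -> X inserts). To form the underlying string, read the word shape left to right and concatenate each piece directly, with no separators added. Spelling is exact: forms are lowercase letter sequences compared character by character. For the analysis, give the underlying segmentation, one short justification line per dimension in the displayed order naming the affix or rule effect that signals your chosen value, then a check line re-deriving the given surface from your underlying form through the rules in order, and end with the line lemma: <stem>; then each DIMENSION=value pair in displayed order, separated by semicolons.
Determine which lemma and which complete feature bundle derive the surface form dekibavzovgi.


underlying: de-kibafzov-gi
KEL=du - signalled by the affix -gi
NUM=ki - signalled by the affix de-
check: dekibafzovgi -> dekibavzovgi
lemma: kibafzov; KEL=du; NUM=ki


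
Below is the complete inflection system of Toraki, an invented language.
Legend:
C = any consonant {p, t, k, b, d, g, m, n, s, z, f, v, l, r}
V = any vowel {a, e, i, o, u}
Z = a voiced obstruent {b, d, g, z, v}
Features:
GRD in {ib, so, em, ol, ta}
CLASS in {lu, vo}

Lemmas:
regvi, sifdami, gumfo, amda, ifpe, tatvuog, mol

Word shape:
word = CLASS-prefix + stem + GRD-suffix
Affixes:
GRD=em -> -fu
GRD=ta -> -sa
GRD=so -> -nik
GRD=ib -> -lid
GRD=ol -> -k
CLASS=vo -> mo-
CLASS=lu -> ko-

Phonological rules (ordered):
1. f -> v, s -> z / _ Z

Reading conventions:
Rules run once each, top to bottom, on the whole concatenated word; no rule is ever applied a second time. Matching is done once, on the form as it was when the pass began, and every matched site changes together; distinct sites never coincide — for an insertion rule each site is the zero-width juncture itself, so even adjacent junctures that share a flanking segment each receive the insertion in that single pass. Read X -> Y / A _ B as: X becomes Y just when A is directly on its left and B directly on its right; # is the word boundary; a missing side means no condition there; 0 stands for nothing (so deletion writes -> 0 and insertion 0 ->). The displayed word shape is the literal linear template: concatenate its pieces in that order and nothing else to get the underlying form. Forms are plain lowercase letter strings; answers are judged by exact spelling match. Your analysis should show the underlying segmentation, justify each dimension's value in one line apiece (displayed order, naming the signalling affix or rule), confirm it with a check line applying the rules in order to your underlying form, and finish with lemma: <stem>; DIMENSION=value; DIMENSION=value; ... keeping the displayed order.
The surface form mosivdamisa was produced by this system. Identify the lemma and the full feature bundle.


underlying: mo-sifdami-sa
GRD=ta - signalled by the affix -sa
CLASS=vo - signalled by the affix mo-
check: mosifdamisa -> mosivdamisa
lemma: sifdami; GRD=ta; CLASS=vo


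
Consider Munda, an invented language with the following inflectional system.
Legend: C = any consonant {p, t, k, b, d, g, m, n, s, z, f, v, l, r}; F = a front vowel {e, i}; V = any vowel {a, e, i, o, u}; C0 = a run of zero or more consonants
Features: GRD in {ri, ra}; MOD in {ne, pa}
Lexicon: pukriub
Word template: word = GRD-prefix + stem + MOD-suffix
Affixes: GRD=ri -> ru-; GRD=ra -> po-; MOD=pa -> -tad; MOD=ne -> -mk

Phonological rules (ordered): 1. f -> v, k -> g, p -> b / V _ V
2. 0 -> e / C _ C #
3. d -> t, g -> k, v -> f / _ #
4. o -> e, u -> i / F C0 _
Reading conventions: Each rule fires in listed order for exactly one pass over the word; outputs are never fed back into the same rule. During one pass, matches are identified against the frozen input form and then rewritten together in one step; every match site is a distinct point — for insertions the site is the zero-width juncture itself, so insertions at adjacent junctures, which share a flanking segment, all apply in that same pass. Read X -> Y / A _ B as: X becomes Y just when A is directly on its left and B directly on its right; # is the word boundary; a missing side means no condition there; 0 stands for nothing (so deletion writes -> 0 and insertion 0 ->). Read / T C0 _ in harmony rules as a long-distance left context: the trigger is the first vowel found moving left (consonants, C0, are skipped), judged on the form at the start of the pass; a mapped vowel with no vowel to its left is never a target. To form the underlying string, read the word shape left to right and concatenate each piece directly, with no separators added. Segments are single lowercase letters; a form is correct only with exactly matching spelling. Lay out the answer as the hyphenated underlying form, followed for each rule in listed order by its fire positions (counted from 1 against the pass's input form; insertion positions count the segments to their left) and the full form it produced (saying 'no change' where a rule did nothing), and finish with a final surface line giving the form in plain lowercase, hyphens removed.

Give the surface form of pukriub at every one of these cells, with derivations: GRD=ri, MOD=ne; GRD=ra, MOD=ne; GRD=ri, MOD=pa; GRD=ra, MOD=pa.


cell GRD=ri, MOD=ne:
underlying: ru-pukriub-mk
1. f -> v, k -> g, p -> b / V _ V: fires at position(s) 3: rubukriubmk
2. 0 -> e / C _ C #: inserts after position(s) 10: rubukriubmek
3. d -> t, g -> k, v -> f / _ #: no change
4. o -> e, u -> i / F C0 _: fires at position(s) 8: rubukriibmek
surface: rubukriibmek

cell GRD=ra, MOD=ne:
underlying: po-pukriub-mk
1. f -> v, k -> g, p -> b / V _ V: fires at position(s) 3: pobukriubmk
2. 0 -> e / C _ C #: inserts after position(s) 10: pobukriubmek
3. d -> t, g -> k, v -> f / _ #: no change
4. o -> e, u -> i / F C0 _: fires at position(s) 8: pobukriibmek
surface: pobukriibmek

cell GRD=ri, MOD=pa:
underlying: ru-pukriub-tad
1. f -> v, k -> g, p -> b / V _ V: fires at position(s) 3: rubukriubtad
2. 0 -> e / C _ C #: no change
3. d -> t, g -> k, v -> f / _ #: fires at position(s) 12: rubukriubtat
4. o -> e, u -> i / F C0 _: fires at position(s) 8: rubukriibtat
surface: rubukriibtat

cell GRD=ra, MOD=pa:
underlying: po-pukriub-tad
1. f -> v, k -> g, p -> b / V _ V: fires at position(s) 3: pobukriubtad
2. 0 -> e / C _ C #: no change
3. d -> t, g -> k, v -> f / _ #: fires at position(s) 12: pobukriubtat
4. o -> e, u -> i / F C0 _: fires at position(s) 8: pobukriibtat
surface: pobukriibtat


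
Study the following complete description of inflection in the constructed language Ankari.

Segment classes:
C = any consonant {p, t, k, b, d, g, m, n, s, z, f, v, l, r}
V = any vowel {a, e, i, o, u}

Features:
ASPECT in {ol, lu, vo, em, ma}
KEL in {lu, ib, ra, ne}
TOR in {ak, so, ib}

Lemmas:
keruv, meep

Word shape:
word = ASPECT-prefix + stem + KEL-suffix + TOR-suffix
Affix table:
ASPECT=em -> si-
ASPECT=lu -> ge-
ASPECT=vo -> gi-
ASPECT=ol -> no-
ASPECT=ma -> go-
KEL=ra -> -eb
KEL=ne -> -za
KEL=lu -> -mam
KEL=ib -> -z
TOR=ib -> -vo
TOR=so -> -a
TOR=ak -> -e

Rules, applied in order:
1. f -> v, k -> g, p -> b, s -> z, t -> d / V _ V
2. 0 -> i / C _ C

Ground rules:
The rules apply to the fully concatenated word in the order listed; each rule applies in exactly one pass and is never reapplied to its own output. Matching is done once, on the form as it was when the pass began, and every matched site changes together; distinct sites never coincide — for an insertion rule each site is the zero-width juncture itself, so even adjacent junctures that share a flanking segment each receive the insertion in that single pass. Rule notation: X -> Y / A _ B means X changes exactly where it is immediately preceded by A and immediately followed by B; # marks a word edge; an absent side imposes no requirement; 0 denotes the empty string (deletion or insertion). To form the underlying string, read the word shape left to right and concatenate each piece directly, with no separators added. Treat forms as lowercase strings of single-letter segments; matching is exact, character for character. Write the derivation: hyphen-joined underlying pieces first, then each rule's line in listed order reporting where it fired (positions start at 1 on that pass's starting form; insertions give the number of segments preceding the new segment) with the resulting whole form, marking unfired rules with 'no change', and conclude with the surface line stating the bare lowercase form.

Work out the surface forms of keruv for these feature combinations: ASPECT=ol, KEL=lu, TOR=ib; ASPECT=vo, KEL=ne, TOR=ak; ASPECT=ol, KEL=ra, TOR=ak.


cell ASPECT=ol, KEL=lu, TOR=ib:
underlying: no-keruv-mam-vo
1. f -> v, k -> g, p -> b, s -> z, t -> d / V _ V: fires at position(s) 3: nogeruvmamvo
2. 0 -> i / C _ C: inserts after position(s) 7, 10: nogeruvimamivo
surface: nogeruvimamivo

cell ASPECT=vo, KEL=ne, TOR=ak:
underlying: gi-keruv-za-e
1. f -> v, k -> g, p -> b, s -> z, t -> d / V _ V: fires at position(s) 3: gigeruvzae
2. 0 -> i / C _ C: inserts after position(s) 7: gigeruvizae
surface: gigeruvizae

cell ASPECT=ol, KEL=ra, TOR=ak:
underlying: no-keruv-eb-e
1. f -> v, k -> g, p -> b, s -> z, t -> d / V _ V: fires at position(s) 3: nogeruvebe
2. 0 -> i / C _ C: no change
surface: nogeruvebe


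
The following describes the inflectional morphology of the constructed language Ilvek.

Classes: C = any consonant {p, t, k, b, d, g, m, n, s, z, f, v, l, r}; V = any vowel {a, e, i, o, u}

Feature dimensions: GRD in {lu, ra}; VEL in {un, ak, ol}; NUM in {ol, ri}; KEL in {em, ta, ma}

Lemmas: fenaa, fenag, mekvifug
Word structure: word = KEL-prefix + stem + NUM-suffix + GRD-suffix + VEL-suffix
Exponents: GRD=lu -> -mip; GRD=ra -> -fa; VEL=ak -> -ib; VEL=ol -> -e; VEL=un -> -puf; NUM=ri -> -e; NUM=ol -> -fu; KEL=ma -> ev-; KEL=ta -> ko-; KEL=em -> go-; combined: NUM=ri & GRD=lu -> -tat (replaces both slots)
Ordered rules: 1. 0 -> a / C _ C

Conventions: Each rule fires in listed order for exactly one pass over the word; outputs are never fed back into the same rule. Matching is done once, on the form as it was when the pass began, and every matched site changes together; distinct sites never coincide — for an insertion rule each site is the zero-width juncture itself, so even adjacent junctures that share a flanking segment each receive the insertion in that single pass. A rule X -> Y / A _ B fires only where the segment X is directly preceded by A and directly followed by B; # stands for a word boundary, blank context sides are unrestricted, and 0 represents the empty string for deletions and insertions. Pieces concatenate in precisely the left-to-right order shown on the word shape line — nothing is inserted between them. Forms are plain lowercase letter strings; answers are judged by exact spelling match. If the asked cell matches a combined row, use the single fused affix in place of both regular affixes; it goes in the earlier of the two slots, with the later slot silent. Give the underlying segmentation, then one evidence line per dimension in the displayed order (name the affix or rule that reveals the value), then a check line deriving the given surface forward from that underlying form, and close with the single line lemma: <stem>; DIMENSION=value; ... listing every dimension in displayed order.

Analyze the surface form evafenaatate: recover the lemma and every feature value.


underlying: ev-fenaa-tat-e
GRD=lu - signalled by the combined affix row
VEL=ol - signalled by the affix -e
NUM=ri - signalled by the combined affix row
KEL=ma - signalled by the affix ev-
check: evfenaatate -> evafenaatate
lemma: fenaa; GRD=lu; VEL=ol; NUM=ri; KEL=ma


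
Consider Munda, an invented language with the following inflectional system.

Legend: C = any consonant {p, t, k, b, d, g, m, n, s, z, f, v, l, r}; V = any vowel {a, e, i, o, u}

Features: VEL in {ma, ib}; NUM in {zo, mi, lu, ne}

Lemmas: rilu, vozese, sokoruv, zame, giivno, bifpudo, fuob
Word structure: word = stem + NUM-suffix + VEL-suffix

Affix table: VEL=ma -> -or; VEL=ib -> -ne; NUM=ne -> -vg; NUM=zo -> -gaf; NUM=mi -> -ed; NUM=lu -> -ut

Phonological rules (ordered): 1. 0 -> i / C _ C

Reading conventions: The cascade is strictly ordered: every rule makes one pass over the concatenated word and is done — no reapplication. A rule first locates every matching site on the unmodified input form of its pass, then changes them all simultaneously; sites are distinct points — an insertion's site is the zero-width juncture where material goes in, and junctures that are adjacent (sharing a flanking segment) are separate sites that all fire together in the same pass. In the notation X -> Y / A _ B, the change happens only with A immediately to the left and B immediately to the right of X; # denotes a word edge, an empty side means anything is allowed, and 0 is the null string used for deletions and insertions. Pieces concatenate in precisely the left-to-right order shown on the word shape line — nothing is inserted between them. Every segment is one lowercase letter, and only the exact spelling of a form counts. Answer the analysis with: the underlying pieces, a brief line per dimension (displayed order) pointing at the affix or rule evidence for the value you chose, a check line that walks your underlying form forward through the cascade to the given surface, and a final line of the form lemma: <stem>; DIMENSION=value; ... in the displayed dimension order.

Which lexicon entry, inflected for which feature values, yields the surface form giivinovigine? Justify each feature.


underlying: giivno-vg-ne
VEL=ib - signalled by the affix -ne
NUM=ne - signalled by the affix -vg
check: giivnovgne -> giivinovigine
lemma: giivno; VEL=ib; NUM=ne


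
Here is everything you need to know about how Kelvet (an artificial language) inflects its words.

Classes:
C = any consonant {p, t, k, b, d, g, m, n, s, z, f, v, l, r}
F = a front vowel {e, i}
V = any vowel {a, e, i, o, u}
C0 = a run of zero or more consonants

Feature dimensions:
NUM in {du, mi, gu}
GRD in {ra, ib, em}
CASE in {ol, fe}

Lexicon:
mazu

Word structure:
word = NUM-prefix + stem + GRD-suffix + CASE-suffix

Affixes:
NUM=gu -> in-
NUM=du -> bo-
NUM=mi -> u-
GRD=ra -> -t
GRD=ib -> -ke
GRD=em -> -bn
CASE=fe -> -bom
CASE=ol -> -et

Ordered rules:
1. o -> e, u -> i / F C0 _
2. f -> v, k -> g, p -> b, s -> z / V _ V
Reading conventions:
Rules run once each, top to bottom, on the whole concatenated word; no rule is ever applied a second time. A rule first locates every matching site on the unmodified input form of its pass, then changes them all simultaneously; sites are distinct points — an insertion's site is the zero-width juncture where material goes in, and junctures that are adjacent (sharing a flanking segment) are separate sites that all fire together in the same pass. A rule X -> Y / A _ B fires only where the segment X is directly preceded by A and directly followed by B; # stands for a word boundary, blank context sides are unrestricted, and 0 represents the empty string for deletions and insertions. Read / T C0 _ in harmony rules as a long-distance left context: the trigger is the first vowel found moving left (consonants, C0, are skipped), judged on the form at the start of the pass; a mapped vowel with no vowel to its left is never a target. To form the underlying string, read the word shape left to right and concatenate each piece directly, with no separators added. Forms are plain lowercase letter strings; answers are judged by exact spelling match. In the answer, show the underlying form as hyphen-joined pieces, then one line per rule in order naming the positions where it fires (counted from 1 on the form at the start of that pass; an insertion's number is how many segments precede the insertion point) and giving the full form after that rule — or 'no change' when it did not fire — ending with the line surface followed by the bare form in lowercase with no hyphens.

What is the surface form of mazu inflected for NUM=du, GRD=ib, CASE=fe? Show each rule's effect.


underlying: bo-mazu-ke-bom
1. o -> e, u -> i / F C0 _: fires at position(s) 10: bomazukebem
2. f -> v, k -> g, p -> b, s -> z / V _ V: fires at position(s) 7: bomazugebem
surface: bomazugebem


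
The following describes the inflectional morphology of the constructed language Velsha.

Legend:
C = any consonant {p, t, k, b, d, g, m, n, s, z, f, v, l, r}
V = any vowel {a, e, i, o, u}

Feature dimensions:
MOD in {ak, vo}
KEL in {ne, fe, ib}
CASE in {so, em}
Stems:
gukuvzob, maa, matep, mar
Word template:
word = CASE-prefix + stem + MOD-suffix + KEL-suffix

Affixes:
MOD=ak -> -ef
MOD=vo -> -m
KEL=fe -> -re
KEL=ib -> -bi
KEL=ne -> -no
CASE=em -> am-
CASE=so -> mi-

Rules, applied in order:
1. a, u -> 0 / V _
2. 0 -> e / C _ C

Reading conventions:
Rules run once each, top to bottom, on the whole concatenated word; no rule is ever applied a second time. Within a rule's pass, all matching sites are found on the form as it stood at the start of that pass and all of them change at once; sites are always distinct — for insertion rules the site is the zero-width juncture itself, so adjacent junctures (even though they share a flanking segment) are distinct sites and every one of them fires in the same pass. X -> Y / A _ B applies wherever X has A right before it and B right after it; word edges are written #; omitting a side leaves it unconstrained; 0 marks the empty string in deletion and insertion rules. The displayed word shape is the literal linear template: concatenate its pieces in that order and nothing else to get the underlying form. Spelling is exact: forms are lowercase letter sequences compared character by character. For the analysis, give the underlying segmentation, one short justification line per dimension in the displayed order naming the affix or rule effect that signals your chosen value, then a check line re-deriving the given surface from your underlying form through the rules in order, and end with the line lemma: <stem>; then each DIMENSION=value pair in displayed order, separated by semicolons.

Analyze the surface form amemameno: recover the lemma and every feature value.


underlying: am-maa-m-no
MOD=vo - signalled by the affix -m
KEL=ne - signalled by the affix -no
CASE=em - signalled by the affix am-
check: ammaamno -> ammamno -> amemameno
lemma: maa; MOD=vo; KEL=ne; CASE=em


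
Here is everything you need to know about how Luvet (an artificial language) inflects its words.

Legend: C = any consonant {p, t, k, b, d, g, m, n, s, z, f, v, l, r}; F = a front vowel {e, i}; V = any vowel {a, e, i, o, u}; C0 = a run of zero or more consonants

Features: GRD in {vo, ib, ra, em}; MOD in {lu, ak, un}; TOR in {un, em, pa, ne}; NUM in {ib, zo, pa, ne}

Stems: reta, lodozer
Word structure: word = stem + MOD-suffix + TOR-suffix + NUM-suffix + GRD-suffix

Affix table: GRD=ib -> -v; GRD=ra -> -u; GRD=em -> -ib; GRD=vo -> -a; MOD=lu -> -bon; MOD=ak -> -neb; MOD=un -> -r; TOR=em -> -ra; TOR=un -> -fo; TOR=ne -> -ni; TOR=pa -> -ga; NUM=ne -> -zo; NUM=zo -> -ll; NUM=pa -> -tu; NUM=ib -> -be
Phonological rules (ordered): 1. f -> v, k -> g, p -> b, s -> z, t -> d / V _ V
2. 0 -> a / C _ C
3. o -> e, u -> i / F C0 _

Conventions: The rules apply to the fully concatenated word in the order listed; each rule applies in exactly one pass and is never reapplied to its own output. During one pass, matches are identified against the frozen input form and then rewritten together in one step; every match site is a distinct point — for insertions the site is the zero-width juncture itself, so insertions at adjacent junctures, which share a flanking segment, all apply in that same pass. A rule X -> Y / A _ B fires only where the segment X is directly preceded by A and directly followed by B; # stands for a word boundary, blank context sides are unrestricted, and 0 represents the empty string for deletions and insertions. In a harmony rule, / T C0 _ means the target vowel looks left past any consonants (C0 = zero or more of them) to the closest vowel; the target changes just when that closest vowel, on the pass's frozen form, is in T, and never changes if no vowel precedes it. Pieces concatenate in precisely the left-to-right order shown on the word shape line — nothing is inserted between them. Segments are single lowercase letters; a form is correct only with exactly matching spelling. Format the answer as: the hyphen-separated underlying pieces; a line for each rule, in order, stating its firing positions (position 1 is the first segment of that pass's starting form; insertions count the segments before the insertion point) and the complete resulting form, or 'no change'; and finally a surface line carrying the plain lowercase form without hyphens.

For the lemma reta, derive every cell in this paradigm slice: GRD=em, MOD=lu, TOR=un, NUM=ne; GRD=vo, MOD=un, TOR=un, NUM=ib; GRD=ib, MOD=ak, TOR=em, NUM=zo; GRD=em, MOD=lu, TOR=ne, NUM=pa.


cell GRD=em, MOD=lu, TOR=un, NUM=ne:
underlying: reta-bon-fo-zo-ib
1. f -> v, k -> g, p -> b, s -> z, t -> d / V _ V: fires at position(s) 3: redabonfozoib
2. 0 -> a / C _ C: inserts after position(s) 7: redabonafozoib
3. o -> e, u -> i / F C0 _: no change
surface: redabonafozoib

cell GRD=vo, MOD=un, TOR=un, NUM=ib:
underlying: reta-r-fo-be-a
1. f -> v, k -> g, p -> b, s -> z, t -> d / V _ V: fires at position(s) 3: redarfobea
2. 0 -> a / C _ C: inserts after position(s) 5: redarafobea
3. o -> e, u -> i / F C0 _: no change
surface: redarafobea

cell GRD=ib, MOD=ak, TOR=em, NUM=zo:
underlying: reta-neb-ra-ll-v
1. f -> v, k -> g, p -> b, s -> z, t -> d / V _ V: fires at position(s) 3: redanebrallv
2. 0 -> a / C _ C: inserts after position(s) 7, 10, 11: redanebaralalav
3. o -> e, u -> i / F C0 _: no change
surface: redanebaralalav

cell GRD=em, MOD=lu, TOR=ne, NUM=pa:
underlying: reta-bon-ni-tu-ib
1. f -> v, k -> g, p -> b, s -> z, t -> d / V _ V: fires at position(s) 3, 10: redabonniduib
2. 0 -> a / C _ C: inserts after position(s) 7: redabonaniduib
3. o -> e, u -> i / F C0 _: fires at position(s) 12: redabonanidiib
surface: redabonanidiib


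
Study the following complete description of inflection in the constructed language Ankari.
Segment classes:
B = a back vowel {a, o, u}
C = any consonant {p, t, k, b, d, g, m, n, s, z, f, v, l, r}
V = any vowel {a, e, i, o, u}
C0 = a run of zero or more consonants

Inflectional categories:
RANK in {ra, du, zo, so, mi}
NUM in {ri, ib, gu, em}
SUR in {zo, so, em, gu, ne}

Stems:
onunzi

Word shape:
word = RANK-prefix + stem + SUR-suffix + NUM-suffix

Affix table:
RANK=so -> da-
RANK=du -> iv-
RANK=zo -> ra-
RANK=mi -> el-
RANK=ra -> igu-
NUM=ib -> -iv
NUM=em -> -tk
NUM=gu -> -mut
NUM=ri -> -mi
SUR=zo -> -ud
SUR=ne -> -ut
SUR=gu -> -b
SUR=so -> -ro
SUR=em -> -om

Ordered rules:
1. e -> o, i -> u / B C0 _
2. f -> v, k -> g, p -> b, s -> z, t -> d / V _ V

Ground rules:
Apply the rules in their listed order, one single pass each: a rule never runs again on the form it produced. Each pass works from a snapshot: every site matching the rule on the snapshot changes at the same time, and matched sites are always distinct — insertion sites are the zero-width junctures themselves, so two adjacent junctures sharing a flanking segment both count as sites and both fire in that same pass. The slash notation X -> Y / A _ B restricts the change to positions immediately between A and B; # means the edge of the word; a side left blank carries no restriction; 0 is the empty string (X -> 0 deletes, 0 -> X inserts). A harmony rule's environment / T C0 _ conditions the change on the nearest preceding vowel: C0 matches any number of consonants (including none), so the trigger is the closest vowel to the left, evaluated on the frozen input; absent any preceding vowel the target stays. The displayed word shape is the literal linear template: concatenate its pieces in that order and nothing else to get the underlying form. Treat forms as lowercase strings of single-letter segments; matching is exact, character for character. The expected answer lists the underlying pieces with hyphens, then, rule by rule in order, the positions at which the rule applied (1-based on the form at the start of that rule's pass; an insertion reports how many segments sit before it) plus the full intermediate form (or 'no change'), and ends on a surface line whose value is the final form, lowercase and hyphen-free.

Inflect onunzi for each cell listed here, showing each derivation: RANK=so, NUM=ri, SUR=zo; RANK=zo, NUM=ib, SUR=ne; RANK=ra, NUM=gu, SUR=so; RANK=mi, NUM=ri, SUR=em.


cell RANK=so, NUM=ri, SUR=zo:
underlying: da-onunzi-ud-mi
1. e -> o, i -> u / B C0 _: fires at position(s) 8, 12: daonunzuudmu
2. f -> v, k -> g, p -> b, s -> z, t -> d / V _ V: no change
surface: daonunzuudmu

cell RANK=zo, NUM=ib, SUR=ne:
underlying: ra-onunzi-ut-iv
1. e -> o, i -> u / B C0 _: fires at position(s) 8, 11: raonunzuutuv
2. f -> v, k -> g, p -> b, s -> z, t -> d / V _ V: fires at position(s) 10: raonunzuuduv
surface: raonunzuuduv

cell RANK=ra, NUM=gu, SUR=so:
underlying: igu-onunzi-ro-mut
1. e -> o, i -> u / B C0 _: fires at position(s) 9: iguonunzuromut
2. f -> v, k -> g, p -> b, s -> z, t -> d / V _ V: no change
surface: iguonunzuromut

cell RANK=mi, NUM=ri, SUR=em:
underlying: el-onunzi-om-mi
1. e -> o, i -> u / B C0 _: fires at position(s) 8, 12: elonunzuommu
2. f -> v, k -> g, p -> b, s -> z, t -> d / V _ V: no change
surface: elonunzuommu


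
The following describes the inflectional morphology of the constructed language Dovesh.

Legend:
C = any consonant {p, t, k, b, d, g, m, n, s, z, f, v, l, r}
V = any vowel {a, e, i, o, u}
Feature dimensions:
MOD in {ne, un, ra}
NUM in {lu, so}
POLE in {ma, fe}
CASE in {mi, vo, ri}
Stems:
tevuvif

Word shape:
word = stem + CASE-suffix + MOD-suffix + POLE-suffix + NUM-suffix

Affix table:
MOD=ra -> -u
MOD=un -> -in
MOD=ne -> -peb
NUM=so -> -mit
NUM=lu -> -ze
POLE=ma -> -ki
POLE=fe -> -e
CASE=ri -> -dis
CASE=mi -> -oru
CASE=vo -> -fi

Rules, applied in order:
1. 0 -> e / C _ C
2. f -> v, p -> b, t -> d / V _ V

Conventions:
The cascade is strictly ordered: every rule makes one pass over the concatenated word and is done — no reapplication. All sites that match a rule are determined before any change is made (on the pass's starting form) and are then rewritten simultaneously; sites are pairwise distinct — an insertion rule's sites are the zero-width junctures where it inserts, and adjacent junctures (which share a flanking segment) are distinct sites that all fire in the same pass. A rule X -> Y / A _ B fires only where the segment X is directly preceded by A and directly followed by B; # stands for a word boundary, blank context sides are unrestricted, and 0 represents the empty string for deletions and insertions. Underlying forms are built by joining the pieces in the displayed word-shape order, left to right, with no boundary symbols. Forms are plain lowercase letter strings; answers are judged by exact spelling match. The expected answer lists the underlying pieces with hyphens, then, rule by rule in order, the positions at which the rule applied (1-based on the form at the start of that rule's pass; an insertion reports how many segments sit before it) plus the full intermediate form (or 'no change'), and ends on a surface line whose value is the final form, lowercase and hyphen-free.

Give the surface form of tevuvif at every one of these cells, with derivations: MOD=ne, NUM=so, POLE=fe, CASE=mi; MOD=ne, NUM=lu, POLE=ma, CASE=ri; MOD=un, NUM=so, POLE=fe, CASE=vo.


cell MOD=ne, NUM=so, POLE=fe, CASE=mi:
underlying: tevuvif-oru-peb-e-mit
1. 0 -> e / C _ C: no change
2. f -> v, p -> b, t -> d / V _ V: fires at position(s) 7, 11: tevuvivorubebemit
surface: tevuvivorubebemit

cell MOD=ne, NUM=lu, POLE=ma, CASE=ri:
underlying: tevuvif-dis-peb-ki-ze
1. 0 -> e / C _ C: inserts after position(s) 7, 10, 13: tevuvifedisepebekize
2. f -> v, p -> b, t -> d / V _ V: fires at position(s) 7, 13: tevuvivedisebebekize
surface: tevuvivedisebebekize

cell MOD=un, NUM=so, POLE=fe, CASE=vo:
underlying: tevuvif-fi-in-e-mit
1. 0 -> e / C _ C: inserts after position(s) 7: tevuvifefiinemit
2. f -> v, p -> b, t -> d / V _ V: fires at position(s) 7, 9: tevuviveviinemit
surface: tevuviveviinemit


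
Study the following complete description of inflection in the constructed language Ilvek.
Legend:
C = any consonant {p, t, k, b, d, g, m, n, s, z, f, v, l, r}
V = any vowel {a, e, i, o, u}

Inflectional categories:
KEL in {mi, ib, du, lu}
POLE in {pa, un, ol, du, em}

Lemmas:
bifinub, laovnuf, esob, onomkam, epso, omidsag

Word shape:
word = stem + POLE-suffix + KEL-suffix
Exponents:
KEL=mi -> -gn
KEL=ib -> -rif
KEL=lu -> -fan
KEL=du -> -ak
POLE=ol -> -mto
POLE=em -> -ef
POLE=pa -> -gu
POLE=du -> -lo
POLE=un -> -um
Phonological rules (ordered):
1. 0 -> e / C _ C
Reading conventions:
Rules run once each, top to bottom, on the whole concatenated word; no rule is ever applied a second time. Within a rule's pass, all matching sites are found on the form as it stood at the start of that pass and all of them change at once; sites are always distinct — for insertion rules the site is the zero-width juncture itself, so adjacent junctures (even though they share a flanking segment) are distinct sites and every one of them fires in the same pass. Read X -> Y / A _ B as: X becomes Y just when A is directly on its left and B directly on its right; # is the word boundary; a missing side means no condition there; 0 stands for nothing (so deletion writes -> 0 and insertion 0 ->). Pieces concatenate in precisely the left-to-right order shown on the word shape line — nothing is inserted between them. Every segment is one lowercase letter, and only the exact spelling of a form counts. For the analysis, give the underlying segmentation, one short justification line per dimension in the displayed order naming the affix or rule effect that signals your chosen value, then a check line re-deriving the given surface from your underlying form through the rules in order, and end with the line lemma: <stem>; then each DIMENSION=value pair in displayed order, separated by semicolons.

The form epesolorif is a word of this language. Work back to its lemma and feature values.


underlying: epso-lo-rif
KEL=ib - signalled by the affix -rif
POLE=du - signalled by the affix -lo
check: epsolorif -> epesolorif
lemma: epso; KEL=ib; POLE=du
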